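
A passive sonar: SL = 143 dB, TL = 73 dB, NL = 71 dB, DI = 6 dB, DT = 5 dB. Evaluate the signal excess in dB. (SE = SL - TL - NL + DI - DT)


0 dB


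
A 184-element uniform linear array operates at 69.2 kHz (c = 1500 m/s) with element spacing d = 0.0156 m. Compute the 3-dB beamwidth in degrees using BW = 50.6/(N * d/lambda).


0.38 deg


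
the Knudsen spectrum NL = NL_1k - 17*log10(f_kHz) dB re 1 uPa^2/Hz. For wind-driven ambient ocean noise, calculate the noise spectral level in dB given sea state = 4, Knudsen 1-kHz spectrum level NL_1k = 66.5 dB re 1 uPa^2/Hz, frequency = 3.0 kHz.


NL = NL_1k - 17*log10(f_kHz) = 66.5 - 17*log10(3.0) = 66.5 - (8.11) = 58.39

58.39 dB


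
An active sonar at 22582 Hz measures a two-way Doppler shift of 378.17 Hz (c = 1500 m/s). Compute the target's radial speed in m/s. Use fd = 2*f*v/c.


From fd = 2*f*v/c, v = c*fd/(2*f) = 1500 * 378.17 / (2*22582) = 12.56

12.56 m/s


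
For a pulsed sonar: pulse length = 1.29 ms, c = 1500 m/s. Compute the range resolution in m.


dR = c*tau/2 = 1500 * 1.29e-3 / 2 = 0.9675

0.9675 m


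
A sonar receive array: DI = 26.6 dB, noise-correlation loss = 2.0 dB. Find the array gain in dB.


AG = DI - L_corr = 26.6 - 2.0 = 24.6

24.6 dB


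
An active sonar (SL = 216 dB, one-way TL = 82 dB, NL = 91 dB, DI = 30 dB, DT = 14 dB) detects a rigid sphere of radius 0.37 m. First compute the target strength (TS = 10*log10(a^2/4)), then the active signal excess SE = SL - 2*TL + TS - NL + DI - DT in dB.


Step 1: TS = 10*log10(0.37^2/4) = -14.66 dB
Step 2: SE = SL - 2*TL + TS - NL + DI - DT = 216 - 2*82 + (-14.66) - 91 + 30 - 14 = -37.66

-37.66 dB


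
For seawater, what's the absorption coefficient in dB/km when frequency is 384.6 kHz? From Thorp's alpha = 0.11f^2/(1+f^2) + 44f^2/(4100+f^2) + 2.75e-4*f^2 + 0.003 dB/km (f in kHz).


f^2 = 147917.16
alpha = 0.11*147917.16/(1+147917.16) + 44*147917.16/(4100+147917.16) + 2.75e-4*147917.16 + 0.003 = 83.604

83.604 dB/km


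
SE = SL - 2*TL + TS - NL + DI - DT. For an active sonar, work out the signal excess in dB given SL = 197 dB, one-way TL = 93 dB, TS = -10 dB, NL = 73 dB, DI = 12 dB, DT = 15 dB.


SE = SL - 2*TL + TS - NL + DI - DT = 197 - 2*93 + (-10) - 73 + 12 - 15 = -75

-75 dB


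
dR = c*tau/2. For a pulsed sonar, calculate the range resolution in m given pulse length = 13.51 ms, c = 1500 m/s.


10.1325 m


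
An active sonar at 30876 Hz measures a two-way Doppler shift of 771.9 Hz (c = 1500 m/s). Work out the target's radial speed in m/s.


18.75 m/s


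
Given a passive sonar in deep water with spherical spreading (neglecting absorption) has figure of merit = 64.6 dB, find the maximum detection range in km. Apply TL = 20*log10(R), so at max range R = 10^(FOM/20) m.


At max range FOM = TL, so 20*log10(R) = 64.6
R = 10^(64.6/20) = 1698.24 m = 1.7 km

1.7 km


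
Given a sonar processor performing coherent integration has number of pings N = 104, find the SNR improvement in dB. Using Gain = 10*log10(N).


Gain = 10*log10(104) = 20.17

20.17 dB


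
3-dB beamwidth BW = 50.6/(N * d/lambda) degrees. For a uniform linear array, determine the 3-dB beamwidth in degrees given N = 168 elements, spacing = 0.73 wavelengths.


BW = 50.6 / (168 * 0.73) = 50.6 / 122.64 = 0.41

0.41 deg


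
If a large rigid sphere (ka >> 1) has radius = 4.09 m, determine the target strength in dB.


6.21 dB


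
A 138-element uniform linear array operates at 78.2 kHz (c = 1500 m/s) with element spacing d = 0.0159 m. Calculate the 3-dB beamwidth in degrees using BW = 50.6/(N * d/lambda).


Step 1: lambda = 1500/78200 = 0.01918 m
Step 2: d/lambda = 0.0159/0.01918 = 0.829
Step 3: BW = 50.6/(N * d/lambda) = 50.6/(138 * 0.829) = 0.44

0.44 deg


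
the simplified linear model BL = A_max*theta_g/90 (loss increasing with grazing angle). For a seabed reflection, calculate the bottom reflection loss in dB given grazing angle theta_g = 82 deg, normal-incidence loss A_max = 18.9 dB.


BL = A_max * theta_g / 90 = 18.9 * 82 / 90 = 17.22

17.22 dB


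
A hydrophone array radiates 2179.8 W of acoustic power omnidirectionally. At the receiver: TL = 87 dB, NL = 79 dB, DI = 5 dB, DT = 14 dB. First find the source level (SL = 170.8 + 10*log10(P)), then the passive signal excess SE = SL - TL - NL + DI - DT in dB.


Step 1: SL = 170.8 + 10*log10(2179.8) = 204.18 dB
Step 2: SE = SL - TL - NL + DI - DT = 204.18 - 87 - 79 + 5 - 14 = 29.18

29.18 dB


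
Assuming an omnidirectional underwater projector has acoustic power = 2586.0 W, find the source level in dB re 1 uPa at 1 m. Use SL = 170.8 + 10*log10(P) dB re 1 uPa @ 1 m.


SL = 170.8 + 10*log10(2586.0) = 170.8 + 34.13 = 204.93

204.93 dB


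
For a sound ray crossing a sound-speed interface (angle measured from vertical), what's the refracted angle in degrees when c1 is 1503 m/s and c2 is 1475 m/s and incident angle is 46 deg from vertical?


sin(theta2) = (c2/c1)*sin(theta1) = (1475/1503)*sin(46 deg) = 0.70594
theta2 = arcsin(0.70594) = 44.91

44.91 deg


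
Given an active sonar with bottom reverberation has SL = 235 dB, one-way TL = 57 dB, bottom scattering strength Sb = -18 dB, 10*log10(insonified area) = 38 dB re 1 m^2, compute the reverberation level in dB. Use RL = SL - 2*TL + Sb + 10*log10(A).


141 dB


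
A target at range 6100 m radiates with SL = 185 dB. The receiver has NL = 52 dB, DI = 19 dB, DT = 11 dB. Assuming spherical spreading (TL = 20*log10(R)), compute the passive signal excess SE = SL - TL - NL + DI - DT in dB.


Step 1: TL = 20*log10(6100) = 75.71 dB
Step 2: SE = 185 - 75.71 - 52 + 19 - 11 = 65.29

65.29 dB


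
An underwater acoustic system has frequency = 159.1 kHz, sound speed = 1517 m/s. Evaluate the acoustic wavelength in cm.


0.95 cm


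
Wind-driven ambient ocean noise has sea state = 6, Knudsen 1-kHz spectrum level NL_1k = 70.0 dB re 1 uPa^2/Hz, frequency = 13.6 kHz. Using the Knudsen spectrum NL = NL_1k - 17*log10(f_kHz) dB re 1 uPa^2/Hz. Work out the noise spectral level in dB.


NL = NL_1k - 17*log10(f_kHz) = 70.0 - 17*log10(13.6) = 70.0 - (19.27) = 50.73

50.73 dB


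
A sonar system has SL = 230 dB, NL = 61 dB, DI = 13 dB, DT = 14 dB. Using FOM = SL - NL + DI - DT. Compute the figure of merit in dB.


168 dB


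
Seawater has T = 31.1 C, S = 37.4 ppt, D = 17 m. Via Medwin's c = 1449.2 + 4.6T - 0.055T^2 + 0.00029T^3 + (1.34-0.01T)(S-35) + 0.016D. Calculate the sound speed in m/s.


1550.53 m/s


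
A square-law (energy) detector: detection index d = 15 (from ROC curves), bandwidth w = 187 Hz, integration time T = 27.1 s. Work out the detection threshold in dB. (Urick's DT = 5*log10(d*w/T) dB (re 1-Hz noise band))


10.07 dB


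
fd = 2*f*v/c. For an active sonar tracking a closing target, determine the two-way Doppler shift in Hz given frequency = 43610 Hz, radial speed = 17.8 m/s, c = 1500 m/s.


1035.01 Hz


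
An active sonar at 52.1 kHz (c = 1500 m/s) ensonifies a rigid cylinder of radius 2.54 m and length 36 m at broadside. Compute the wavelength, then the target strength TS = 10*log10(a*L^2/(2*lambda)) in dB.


Step 1: lambda = c/f = 1500/52100 = 0.02879 m
Step 2: TS = 10*log10(a*L^2/(2*lambda)) = 10*log10(2.54*36^2/(2*0.02879)) = 47.57

47.57 dB


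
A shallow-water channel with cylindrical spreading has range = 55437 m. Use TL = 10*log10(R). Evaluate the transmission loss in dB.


TL = 10*log10(55437) = 47.44

47.44 dB


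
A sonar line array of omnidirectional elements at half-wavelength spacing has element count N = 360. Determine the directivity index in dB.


DI = 10*log10(360) = 25.56

25.56 dB


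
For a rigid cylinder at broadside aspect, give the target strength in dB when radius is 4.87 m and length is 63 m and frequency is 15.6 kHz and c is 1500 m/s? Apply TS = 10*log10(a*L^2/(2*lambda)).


lambda = 1500/15600 = 0.09615 m
TS = 10*log10(4.87*63^2/(2*0.09615)) = 50.02

50.02 dB


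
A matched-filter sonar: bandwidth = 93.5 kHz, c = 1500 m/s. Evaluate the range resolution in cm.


dR = c/(2*BW) = 1500 / (2 * 93.5e3) = 0.008 m = 0.8 cm

0.8 cm


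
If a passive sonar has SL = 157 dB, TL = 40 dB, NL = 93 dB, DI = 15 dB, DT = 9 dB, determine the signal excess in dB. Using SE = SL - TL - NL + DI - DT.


30 dB


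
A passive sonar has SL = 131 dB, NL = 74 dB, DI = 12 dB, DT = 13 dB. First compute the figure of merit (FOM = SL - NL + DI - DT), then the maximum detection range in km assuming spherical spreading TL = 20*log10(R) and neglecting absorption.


Step 1: FOM = SL - NL + DI - DT = 131 - 74 + 12 - 13 = 56 dB
Step 2: at max range FOM = TL = 20*log10(R), so R = 10^(56/20) = 630.96 m = 0.63 km

0.63 km


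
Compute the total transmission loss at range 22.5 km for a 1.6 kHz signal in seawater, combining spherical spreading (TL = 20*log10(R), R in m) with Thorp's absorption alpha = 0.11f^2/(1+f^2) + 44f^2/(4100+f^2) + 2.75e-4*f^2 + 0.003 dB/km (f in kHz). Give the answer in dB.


Step 1 (Thorp): alpha = 0.11*2.56/(1+2.56) + 44*2.56/(4100+2.56) + 2.75e-4*2.56 + 0.003 = 0.1103 dB/km
Step 2: TL_spread = 20*log10(22500) = 87.04 dB
Step 3: TL_abs = alpha*R = 0.1103 * 22.5 = 2.48 dB
Step 4: TL_total = 87.04 + 2.48 = 89.52

89.52 dB


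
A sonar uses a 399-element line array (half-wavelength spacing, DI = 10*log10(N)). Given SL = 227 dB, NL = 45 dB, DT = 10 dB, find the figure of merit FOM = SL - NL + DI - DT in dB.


Step 1: DI = 10*log10(399) = 26.01 dB
Step 2: FOM = SL - NL + DI - DT = 227 - 45 + 26.01 - 10 = 198.01

198.01 dB


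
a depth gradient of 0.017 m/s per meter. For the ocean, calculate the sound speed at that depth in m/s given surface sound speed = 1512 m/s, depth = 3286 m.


1567.862 m/s


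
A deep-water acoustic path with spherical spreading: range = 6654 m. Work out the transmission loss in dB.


76.46 dB


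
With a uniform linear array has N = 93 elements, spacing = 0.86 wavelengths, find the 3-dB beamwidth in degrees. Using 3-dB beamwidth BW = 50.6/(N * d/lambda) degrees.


BW = 50.6 / (93 * 0.86) = 50.6 / 79.98 = 0.63

0.63 deg


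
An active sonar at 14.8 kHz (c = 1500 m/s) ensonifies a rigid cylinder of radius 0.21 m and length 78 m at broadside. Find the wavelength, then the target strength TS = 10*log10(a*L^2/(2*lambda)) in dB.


Step 1: lambda = c/f = 1500/14800 = 0.10135 m
Step 2: TS = 10*log10(a*L^2/(2*lambda)) = 10*log10(0.21*78^2/(2*0.10135)) = 38.0

38.0 dB


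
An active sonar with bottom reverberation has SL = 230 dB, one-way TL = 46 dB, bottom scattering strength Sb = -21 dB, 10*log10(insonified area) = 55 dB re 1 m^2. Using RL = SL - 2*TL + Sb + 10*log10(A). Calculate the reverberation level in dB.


RL = SL - 2*TL + Sb + 10*log10(A) = 230 - 2*46 + (-21) + 55 = 172

172 dB


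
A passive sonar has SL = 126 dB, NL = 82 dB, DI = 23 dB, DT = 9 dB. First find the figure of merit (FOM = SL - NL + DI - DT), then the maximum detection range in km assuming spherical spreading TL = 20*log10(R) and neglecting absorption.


Step 1: FOM = SL - NL + DI - DT = 126 - 82 + 23 - 9 = 58 dB
Step 2: at max range FOM = TL = 20*log10(R), so R = 10^(58/20) = 794.33 m = 0.79 km

0.79 km


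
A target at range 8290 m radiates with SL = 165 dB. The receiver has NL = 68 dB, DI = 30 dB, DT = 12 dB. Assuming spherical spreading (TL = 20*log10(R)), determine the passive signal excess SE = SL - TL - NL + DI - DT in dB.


36.63 dB


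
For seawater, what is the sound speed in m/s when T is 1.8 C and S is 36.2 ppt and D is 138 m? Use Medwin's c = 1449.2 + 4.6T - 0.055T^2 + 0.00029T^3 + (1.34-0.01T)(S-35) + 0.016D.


1461.1 m/s


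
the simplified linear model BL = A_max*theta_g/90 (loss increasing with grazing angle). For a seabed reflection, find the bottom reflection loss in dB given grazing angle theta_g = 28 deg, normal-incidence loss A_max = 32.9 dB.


BL = A_max * theta_g / 90 = 32.9 * 28 / 90 = 10.24

10.24 dB


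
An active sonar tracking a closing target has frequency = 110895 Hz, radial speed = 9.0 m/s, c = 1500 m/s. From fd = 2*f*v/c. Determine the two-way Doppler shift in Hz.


fd = 2*f*v/c = 2 * 110895 * 9.0 / 1500 = 1330.74

1330.74 Hz


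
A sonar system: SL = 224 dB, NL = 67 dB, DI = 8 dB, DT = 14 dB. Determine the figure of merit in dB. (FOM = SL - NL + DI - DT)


FOM = SL - NL + DI - DT = 224 - 67 + 8 - 14 = 151

151 dB


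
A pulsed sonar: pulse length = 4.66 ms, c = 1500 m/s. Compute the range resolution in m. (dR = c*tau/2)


dR = c*tau/2 = 1500 * 4.66e-3 / 2 = 3.495

3.495 m


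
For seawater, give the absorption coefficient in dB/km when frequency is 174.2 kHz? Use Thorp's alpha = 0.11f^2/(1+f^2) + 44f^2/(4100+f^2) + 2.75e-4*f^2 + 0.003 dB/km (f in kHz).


f^2 = 30345.64
alpha = 0.11*30345.64/(1+30345.64) + 44*30345.64/(4100+30345.64) + 2.75e-4*30345.64 + 0.003 = 47.221

47.221 dB/km


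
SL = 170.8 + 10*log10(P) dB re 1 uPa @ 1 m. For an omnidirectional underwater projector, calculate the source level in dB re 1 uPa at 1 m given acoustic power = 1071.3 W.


SL = 170.8 + 10*log10(1071.3) = 170.8 + 30.3 = 201.1

201.1 dB


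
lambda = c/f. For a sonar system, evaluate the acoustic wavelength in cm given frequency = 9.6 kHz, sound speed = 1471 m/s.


15.32 cm


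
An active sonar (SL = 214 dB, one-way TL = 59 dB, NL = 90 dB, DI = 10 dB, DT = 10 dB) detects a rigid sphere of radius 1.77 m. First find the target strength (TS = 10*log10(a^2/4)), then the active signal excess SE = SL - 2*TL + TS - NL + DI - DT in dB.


Step 1: TS = 10*log10(1.77^2/4) = -1.06 dB
Step 2: SE = SL - 2*TL + TS - NL + DI - DT = 214 - 2*59 + (-1.06) - 90 + 10 - 10 = 4.94

4.94 dB


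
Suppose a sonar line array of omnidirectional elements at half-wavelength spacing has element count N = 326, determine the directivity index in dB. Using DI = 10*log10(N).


25.13 dB


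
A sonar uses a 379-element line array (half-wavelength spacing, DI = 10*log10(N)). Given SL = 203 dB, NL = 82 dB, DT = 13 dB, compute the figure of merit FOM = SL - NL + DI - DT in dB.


133.79 dB


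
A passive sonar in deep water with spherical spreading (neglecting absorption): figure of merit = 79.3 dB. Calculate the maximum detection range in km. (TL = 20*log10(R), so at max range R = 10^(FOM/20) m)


At max range FOM = TL, so 20*log10(R) = 79.3
R = 10^(79.3/20) = 9225.71 m = 9.23 km

9.23 km


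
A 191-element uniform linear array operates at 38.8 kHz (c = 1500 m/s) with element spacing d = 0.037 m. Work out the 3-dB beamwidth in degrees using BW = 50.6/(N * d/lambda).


0.28 deg


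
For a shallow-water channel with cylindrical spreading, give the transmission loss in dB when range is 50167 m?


TL = 10*log10(50167) = 47.0

47.0 dB


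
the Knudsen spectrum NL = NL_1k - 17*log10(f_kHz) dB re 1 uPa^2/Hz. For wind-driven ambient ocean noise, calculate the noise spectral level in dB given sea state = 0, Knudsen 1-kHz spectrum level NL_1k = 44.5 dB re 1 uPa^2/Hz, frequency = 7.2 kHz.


29.93 dB


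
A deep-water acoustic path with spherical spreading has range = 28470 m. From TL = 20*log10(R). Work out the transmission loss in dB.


TL = 20*log10(28470) = 89.09

89.09 dB


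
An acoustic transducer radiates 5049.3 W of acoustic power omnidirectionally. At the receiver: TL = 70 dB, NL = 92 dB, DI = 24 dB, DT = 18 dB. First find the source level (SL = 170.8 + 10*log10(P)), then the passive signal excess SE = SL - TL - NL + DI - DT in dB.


Step 1: SL = 170.8 + 10*log10(5049.3) = 207.83 dB
Step 2: SE = SL - TL - NL + DI - DT = 207.83 - 70 - 92 + 24 - 18 = 51.83

51.83 dB


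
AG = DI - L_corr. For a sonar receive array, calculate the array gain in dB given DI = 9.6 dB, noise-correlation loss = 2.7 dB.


6.9 dB


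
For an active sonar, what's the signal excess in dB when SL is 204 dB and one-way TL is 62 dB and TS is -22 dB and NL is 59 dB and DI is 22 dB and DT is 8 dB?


13 dB


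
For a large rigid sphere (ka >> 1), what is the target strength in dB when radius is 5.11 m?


TS = 10*log10(5.11^2 / 4) = 10*log10(6.528025) = 8.15

8.15 dB


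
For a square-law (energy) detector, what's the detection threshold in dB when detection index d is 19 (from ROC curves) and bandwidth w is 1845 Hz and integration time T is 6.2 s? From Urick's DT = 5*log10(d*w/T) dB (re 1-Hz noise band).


DT = 5*log10(d*w/T) = 5*log10(19 * 1845 / 6.2) = 5*log10(5654.03) = 18.76

18.76 dB


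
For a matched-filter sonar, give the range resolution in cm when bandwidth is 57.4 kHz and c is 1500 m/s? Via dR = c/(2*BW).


dR = c/(2*BW) = 1500 / (2 * 57.4e3) = 0.0131 m = 1.31 cm

1.31 cm


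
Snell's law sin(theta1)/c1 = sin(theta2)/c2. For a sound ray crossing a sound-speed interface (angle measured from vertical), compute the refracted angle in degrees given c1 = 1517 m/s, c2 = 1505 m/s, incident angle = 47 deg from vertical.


sin(theta2) = (c2/c1)*sin(theta1) = (1505/1517)*sin(47 deg) = 0.72557
theta2 = arcsin(0.72557) = 46.52

46.52 deg


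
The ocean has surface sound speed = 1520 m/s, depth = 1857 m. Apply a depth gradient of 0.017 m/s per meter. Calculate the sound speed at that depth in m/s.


c = 1520 + 0.017 * 1857 = 1551.569

1551.569 m/s


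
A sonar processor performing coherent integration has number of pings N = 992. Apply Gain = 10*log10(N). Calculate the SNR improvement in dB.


29.97 dB


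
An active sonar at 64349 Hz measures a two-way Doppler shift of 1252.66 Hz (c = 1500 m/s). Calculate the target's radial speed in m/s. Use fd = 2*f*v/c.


14.6 m/s


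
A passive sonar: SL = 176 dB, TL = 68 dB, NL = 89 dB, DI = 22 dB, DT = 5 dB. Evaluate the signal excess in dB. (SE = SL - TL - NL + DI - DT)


SE = SL - TL - NL + DI - DT = 176 - 68 - 89 + 22 - 5 = 36

36 dB


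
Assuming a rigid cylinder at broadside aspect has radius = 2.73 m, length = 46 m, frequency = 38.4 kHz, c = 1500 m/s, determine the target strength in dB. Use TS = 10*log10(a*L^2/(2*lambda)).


lambda = 1500/38400 = 0.03906 m
TS = 10*log10(2.73*46^2/(2*0.03906)) = 48.69

48.69 dB


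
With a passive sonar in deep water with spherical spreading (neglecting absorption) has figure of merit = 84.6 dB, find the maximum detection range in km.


At max range FOM = TL, so 20*log10(R) = 84.6
R = 10^(84.6/20) = 16982.44 m = 16.98 km

16.98 km


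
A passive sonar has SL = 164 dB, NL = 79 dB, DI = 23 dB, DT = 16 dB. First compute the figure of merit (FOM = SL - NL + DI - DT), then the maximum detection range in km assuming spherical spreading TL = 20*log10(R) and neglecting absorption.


Step 1: FOM = SL - NL + DI - DT = 164 - 79 + 23 - 16 = 92 dB
Step 2: at max range FOM = TL = 20*log10(R), so R = 10^(92/20) = 39810.72 m = 39.81 km

39.81 km


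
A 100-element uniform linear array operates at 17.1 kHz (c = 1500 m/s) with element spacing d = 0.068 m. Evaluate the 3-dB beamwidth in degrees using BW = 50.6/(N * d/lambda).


Step 1: lambda = 1500/17100 = 0.08772 m
Step 2: d/lambda = 0.068/0.08772 = 0.7752
Step 3: BW = 50.6/(N * d/lambda) = 50.6/(100 * 0.7752) = 0.65

0.65 deg


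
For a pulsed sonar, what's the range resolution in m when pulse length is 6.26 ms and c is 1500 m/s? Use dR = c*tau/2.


dR = c*tau/2 = 1500 * 6.26e-3 / 2 = 4.695

4.695 m


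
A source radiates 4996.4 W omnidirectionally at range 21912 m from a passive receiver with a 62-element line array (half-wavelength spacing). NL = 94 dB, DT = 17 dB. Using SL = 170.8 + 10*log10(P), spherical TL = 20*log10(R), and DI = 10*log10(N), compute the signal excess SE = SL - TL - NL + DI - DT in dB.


Step 1: SL = 170.8 + 10*log10(4996.4) = 207.79 dB
Step 2: TL = 20*log10(21912) = 86.81 dB
Step 3: DI = 10*log10(62) = 17.92 dB
Step 4: SE = SL - TL - NL + DI - DT = 207.79 - 86.81 - 94 + 17.92 - 17 = 27.9

27.9 dB


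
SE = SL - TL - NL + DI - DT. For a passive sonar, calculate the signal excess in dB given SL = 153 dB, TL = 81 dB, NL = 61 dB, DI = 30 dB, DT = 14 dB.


27 dB


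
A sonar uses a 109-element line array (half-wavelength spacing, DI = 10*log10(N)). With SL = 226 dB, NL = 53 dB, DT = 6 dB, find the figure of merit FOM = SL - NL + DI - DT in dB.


187.37 dB


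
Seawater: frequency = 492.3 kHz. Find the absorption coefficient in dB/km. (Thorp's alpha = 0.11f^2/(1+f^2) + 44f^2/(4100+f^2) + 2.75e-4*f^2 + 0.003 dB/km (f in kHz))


f^2 = 242359.29
alpha = 0.11*242359.29/(1+242359.29) + 44*242359.29/(4100+242359.29) + 2.75e-4*242359.29 + 0.003 = 110.03

110.03 dB/km


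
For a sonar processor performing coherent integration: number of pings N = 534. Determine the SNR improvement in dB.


27.28 dB


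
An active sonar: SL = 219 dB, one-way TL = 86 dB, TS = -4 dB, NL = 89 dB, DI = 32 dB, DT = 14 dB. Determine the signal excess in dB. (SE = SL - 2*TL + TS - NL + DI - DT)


SE = SL - 2*TL + TS - NL + DI - DT = 219 - 2*86 + (-4) - 89 + 32 - 14 = -28

-28 dB


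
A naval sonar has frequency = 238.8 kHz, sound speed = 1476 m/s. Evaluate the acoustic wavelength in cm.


0.62 cm


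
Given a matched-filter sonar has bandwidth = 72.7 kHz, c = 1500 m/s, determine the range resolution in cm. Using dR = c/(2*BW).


1.03 cm


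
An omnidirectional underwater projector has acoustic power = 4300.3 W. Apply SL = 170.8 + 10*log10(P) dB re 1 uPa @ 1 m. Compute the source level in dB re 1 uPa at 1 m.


SL = 170.8 + 10*log10(4300.3) = 170.8 + 36.33 = 207.13

207.13 dB


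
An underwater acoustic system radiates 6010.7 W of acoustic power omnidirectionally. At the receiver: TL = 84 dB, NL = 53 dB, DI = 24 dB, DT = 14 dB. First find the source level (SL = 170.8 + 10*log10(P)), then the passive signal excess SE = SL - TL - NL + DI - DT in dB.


Step 1: SL = 170.8 + 10*log10(6010.7) = 208.59 dB
Step 2: SE = SL - TL - NL + DI - DT = 208.59 - 84 - 53 + 24 - 14 = 81.59

81.59 dB


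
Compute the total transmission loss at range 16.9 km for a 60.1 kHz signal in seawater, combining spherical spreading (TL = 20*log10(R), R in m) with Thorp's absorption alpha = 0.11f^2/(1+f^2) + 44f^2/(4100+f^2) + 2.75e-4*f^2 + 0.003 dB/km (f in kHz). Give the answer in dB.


451.53 dB


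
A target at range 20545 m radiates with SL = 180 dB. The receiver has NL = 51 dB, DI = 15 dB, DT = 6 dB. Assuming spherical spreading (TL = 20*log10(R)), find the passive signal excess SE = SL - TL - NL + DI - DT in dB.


Step 1: TL = 20*log10(20545) = 86.25 dB
Step 2: SE = 180 - 86.25 - 51 + 15 - 6 = 51.75

51.75 dB


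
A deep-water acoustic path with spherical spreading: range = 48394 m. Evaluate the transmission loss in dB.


TL = 20*log10(48394) = 93.7

93.7 dB


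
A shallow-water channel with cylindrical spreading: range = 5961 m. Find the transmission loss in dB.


TL = 10*log10(5961) = 37.75

37.75 dB


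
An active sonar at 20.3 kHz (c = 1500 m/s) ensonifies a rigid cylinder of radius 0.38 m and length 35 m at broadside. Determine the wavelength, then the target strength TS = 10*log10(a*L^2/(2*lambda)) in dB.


Step 1: lambda = c/f = 1500/20300 = 0.07389 m
Step 2: TS = 10*log10(a*L^2/(2*lambda)) = 10*log10(0.38*35^2/(2*0.07389)) = 34.98

34.98 dB


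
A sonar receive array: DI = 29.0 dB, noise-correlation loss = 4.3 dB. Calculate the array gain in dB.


AG = DI - L_corr = 29.0 - 4.3 = 24.7

24.7 dB


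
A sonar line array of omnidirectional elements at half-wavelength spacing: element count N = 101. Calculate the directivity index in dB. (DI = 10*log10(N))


DI = 10*log10(101) = 20.04

20.04 dB


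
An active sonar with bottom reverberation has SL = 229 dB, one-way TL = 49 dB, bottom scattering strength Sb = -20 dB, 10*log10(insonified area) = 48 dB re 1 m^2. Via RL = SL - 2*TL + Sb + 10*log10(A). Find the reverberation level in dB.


RL = SL - 2*TL + Sb + 10*log10(A) = 229 - 2*49 + (-20) + 48 = 159

159 dB


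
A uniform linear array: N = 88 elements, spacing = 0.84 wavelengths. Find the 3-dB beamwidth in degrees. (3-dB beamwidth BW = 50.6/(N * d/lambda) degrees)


BW = 50.6 / (88 * 0.84) = 50.6 / 73.92 = 0.68

0.68 deg


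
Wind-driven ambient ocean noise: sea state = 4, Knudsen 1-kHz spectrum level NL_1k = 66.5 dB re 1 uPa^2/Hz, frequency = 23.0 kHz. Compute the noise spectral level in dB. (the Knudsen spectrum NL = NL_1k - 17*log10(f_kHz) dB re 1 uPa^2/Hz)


NL = NL_1k - 17*log10(f_kHz) = 66.5 - 17*log10(23.0) = 66.5 - (23.15) = 43.35

43.35 dB


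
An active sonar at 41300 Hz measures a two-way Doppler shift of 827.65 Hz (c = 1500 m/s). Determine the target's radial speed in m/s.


From fd = 2*f*v/c, v = c*fd/(2*f) = 1500 * 827.65 / (2*41300) = 15.03

15.03 m/s


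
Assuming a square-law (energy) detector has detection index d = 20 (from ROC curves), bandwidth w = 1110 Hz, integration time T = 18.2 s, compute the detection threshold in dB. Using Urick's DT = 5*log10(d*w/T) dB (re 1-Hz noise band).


DT = 5*log10(d*w/T) = 5*log10(20 * 1110 / 18.2) = 5*log10(1219.78) = 15.43

15.43 dB


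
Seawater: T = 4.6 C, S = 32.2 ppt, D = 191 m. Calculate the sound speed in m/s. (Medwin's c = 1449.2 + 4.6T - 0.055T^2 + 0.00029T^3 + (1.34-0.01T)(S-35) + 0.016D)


c = 1449.2 + 4.6*4.6 - 0.055*4.6^2 + 0.00029*4.6^3 + (1.34 - 0.01*4.6)*(32.2 - 35) + 0.016*191 = 1468.66

1468.66 m/s


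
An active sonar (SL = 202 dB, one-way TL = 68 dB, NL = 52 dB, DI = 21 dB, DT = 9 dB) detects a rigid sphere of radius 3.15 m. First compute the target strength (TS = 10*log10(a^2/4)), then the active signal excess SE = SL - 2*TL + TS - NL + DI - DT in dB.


Step 1: TS = 10*log10(3.15^2/4) = 3.95 dB
Step 2: SE = SL - 2*TL + TS - NL + DI - DT = 202 - 2*68 + (3.95) - 52 + 21 - 9 = 29.95

29.95 dB


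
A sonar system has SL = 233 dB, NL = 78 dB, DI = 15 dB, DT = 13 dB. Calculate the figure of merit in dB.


157 dB


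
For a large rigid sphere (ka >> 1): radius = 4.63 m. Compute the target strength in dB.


7.29 dB


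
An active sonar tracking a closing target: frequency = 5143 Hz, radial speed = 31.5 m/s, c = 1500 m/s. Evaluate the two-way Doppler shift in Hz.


216.01 Hz


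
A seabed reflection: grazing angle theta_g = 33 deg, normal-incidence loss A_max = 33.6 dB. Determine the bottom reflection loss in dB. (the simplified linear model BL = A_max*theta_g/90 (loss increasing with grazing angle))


BL = A_max * theta_g / 90 = 33.6 * 33 / 90 = 12.32

12.32 dB


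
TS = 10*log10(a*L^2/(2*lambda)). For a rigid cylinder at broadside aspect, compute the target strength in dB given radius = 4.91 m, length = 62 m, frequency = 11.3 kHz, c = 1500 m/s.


lambda = 1500/11300 = 0.13274 m
TS = 10*log10(4.91*62^2/(2*0.13274)) = 48.52

48.52 dB


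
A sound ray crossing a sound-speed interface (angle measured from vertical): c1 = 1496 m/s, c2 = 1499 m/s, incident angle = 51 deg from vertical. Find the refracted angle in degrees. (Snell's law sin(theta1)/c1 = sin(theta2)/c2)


51.14 deg


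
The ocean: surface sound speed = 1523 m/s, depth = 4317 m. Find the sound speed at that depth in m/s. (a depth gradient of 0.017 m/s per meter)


1596.389 m/s


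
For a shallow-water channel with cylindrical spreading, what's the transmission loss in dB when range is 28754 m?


TL = 10*log10(28754) = 44.59

44.59 dB


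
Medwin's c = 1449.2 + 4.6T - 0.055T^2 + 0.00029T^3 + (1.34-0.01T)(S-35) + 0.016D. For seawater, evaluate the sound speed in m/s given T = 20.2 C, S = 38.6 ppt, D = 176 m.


c = 1449.2 + 4.6*20.2 - 0.055*20.2^2 + 0.00029*20.2^3 + (1.34 - 0.01*20.2)*(38.6 - 35) + 0.016*176 = 1528.98

1528.98 m/s


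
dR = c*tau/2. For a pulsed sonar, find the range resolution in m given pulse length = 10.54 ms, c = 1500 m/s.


7.905 m


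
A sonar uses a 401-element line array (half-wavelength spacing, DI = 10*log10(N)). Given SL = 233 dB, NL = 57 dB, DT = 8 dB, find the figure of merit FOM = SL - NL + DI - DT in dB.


Step 1: DI = 10*log10(401) = 26.03 dB
Step 2: FOM = SL - NL + DI - DT = 233 - 57 + 26.03 - 8 = 194.03

194.03 dB


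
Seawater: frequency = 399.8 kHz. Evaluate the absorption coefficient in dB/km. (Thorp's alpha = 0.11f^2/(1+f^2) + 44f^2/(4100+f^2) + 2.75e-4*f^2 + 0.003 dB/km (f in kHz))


86.969 dB/km


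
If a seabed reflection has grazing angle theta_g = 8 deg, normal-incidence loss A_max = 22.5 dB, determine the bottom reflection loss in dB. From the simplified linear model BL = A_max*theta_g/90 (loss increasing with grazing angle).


BL = A_max * theta_g / 90 = 22.5 * 8 / 90 = 2.0

2.0 dB


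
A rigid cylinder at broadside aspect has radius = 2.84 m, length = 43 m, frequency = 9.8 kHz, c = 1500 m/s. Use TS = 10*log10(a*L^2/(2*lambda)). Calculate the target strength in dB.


lambda = 1500/9800 = 0.15306 m
TS = 10*log10(2.84*43^2/(2*0.15306)) = 42.34

42.34 dB


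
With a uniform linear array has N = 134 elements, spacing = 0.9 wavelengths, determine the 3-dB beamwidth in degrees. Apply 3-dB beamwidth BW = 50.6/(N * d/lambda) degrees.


BW = 50.6 / (134 * 0.9) = 50.6 / 120.6 = 0.42

0.42 deg


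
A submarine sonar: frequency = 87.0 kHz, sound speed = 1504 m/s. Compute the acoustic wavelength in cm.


lambda = c/f = 1504 / 87000 = 0.0173 m = 1.73 cm

1.73 cm


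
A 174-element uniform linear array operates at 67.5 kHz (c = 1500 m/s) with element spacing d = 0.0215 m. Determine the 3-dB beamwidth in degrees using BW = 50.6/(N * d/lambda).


Step 1: lambda = 1500/67500 = 0.02222 m
Step 2: d/lambda = 0.0215/0.02222 = 0.9676
Step 3: BW = 50.6/(N * d/lambda) = 50.6/(174 * 0.9676) = 0.3

0.3 deg


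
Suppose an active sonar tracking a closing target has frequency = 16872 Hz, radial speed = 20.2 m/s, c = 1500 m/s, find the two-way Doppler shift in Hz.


454.42 Hz


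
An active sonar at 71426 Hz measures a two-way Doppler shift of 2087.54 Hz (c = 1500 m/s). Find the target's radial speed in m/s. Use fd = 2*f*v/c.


21.92 m/s


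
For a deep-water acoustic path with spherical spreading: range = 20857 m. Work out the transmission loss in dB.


86.39 dB


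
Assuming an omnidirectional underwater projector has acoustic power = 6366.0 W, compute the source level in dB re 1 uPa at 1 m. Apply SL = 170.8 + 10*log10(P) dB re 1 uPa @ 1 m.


208.84 dB


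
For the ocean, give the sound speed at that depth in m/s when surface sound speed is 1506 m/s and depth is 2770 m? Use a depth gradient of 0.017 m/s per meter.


c = 1506 + 0.017 * 2770 = 1553.09

1553.09 m/s


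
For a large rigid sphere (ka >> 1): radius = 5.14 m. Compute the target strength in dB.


TS = 10*log10(5.14^2 / 4) = 10*log10(6.6049) = 8.2

8.2 dB


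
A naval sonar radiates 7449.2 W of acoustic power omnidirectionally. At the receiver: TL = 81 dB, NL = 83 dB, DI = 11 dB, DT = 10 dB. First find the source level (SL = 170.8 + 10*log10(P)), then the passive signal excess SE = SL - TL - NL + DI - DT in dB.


Step 1: SL = 170.8 + 10*log10(7449.2) = 209.52 dB
Step 2: SE = SL - TL - NL + DI - DT = 209.52 - 81 - 83 + 11 - 10 = 46.52

46.52 dB


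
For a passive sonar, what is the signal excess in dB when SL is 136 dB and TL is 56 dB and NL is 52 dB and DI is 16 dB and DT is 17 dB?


SE = SL - TL - NL + DI - DT = 136 - 56 - 52 + 16 - 17 = 27

27 dB


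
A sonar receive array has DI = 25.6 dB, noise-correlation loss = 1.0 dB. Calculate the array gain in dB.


24.6 dB


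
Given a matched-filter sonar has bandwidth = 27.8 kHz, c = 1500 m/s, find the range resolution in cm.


dR = c/(2*BW) = 1500 / (2 * 27.8e3) = 0.027 m = 2.7 cm

2.7 cm


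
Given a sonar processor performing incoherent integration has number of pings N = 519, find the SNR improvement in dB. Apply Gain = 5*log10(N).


Gain = 5*log10(519) = 13.58

13.58 dB


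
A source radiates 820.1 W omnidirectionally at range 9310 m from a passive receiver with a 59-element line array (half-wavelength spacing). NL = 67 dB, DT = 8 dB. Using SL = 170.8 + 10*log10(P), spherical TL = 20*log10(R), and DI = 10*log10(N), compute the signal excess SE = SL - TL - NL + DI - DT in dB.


Step 1: SL = 170.8 + 10*log10(820.1) = 199.94 dB
Step 2: TL = 20*log10(9310) = 79.38 dB
Step 3: DI = 10*log10(59) = 17.71 dB
Step 4: SE = SL - TL - NL + DI - DT = 199.94 - 79.38 - 67 + 17.71 - 8 = 63.27

63.27 dB


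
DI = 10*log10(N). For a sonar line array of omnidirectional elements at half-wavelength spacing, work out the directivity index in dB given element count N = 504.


27.02 dB


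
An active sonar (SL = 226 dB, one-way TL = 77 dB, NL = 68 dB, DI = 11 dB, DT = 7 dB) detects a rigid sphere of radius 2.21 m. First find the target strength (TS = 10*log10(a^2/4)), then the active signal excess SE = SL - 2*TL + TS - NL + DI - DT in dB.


Step 1: TS = 10*log10(2.21^2/4) = 0.87 dB
Step 2: SE = SL - 2*TL + TS - NL + DI - DT = 226 - 2*77 + (0.87) - 68 + 11 - 7 = 8.87

8.87 dB


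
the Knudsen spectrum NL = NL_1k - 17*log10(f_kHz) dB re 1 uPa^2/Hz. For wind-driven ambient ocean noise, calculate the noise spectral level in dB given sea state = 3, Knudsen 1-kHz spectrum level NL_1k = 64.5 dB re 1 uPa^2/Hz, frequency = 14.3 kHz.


NL = NL_1k - 17*log10(f_kHz) = 64.5 - 17*log10(14.3) = 64.5 - (19.64) = 44.86

44.86 dB


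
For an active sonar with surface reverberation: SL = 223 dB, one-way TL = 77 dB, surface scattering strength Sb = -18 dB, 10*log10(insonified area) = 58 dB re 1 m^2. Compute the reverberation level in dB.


109 dB


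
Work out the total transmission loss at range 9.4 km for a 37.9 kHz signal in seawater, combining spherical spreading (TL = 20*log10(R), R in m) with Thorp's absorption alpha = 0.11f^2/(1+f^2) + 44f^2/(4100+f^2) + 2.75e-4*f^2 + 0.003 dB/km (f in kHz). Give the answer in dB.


Step 1 (Thorp): alpha = 0.11*1436.41/(1+1436.41) + 44*1436.41/(4100+1436.41) + 2.75e-4*1436.41 + 0.003 = 11.9236 dB/km
Step 2: TL_spread = 20*log10(9400) = 79.46 dB
Step 3: TL_abs = alpha*R = 11.9236 * 9.4 = 112.08 dB
Step 4: TL_total = 79.46 + 112.08 = 191.54

191.54 dB


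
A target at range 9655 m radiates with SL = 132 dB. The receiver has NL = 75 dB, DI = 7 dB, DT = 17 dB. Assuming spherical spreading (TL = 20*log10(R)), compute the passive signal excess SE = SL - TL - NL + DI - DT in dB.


Step 1: TL = 20*log10(9655) = 79.7 dB
Step 2: SE = 132 - 79.7 - 75 + 7 - 17 = -32.7

-32.7 dB


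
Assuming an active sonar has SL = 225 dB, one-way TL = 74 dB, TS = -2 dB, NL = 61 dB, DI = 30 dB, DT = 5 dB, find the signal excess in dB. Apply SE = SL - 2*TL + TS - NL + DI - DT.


39 dB


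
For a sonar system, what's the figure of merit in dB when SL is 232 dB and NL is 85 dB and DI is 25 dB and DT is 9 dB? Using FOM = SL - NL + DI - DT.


163 dB


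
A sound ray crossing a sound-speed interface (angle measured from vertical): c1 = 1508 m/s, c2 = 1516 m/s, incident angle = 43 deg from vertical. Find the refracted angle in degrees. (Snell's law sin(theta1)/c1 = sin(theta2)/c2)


sin(theta2) = (c2/c1)*sin(theta1) = (1516/1508)*sin(43 deg) = 0.68562
theta2 = arcsin(0.68562) = 43.28

43.28 deg


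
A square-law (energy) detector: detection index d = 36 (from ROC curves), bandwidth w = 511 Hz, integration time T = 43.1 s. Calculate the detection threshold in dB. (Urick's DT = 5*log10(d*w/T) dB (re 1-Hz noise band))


13.15 dB


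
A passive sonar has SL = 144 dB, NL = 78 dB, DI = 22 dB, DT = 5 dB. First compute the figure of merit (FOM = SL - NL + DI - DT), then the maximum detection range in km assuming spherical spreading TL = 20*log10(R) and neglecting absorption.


Step 1: FOM = SL - NL + DI - DT = 144 - 78 + 22 - 5 = 83 dB
Step 2: at max range FOM = TL = 20*log10(R), so R = 10^(83/20) = 14125.38 m = 14.13 km

14.13 km


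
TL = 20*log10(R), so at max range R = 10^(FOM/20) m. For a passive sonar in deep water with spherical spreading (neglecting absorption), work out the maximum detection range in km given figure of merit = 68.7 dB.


At max range FOM = TL, so 20*log10(R) = 68.7
R = 10^(68.7/20) = 2722.7 m = 2.72 km

2.72 km


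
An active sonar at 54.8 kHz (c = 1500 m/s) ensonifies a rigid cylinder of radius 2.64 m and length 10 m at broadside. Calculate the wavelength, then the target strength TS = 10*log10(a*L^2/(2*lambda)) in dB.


Step 1: lambda = c/f = 1500/54800 = 0.02737 m
Step 2: TS = 10*log10(a*L^2/(2*lambda)) = 10*log10(2.64*10^2/(2*0.02737)) = 36.83

36.83 dB


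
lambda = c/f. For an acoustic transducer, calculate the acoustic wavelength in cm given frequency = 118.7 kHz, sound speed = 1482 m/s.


lambda = c/f = 1482 / 118700 = 0.0125 m = 1.25 cm

1.25 cm


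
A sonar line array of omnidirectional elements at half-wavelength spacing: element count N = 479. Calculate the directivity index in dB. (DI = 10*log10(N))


DI = 10*log10(479) = 26.8

26.8 dB


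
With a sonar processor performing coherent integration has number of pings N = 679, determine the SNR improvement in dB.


Gain = 10*log10(679) = 28.32

28.32 dB


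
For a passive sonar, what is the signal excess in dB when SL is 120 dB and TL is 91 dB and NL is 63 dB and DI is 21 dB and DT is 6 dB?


SE = SL - TL - NL + DI - DT = 120 - 91 - 63 + 21 - 6 = -19

-19 dB


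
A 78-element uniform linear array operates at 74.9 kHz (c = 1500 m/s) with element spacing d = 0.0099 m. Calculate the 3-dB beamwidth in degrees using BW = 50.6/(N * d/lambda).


1.31 deg


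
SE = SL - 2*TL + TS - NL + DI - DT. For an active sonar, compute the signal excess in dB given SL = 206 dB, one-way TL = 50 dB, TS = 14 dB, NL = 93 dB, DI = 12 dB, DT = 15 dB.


SE = SL - 2*TL + TS - NL + DI - DT = 206 - 2*50 + (14) - 93 + 12 - 15 = 24

24 dB


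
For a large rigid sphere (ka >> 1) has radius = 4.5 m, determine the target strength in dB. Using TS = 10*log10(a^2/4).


TS = 10*log10(4.5^2 / 4) = 10*log10(5.0625) = 7.04

7.04 dB


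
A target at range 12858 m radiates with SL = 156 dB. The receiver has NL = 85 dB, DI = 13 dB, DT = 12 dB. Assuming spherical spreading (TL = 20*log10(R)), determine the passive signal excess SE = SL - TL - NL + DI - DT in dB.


Step 1: TL = 20*log10(12858) = 82.18 dB
Step 2: SE = 156 - 82.18 - 85 + 13 - 12 = -10.18

-10.18 dB


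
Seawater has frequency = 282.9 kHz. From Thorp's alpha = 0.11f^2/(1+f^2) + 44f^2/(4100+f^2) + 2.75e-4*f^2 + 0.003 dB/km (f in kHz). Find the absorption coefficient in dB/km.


f^2 = 80032.41
alpha = 0.11*80032.41/(1+80032.41) + 44*80032.41/(4100+80032.41) + 2.75e-4*80032.41 + 0.003 = 63.978

63.978 dB/km


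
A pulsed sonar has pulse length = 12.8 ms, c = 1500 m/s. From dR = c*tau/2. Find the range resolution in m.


9.6 m


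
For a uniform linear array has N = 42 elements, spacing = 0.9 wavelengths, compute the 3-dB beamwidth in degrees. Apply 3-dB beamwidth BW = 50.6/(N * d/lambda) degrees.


1.34 deg


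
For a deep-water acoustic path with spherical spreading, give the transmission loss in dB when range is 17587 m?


84.9 dB


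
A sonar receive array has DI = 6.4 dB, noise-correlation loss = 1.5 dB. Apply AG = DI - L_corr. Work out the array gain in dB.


4.9 dB


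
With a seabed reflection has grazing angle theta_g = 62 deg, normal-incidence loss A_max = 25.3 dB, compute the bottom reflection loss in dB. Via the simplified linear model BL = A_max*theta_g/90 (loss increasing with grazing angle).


BL = A_max * theta_g / 90 = 25.3 * 62 / 90 = 17.43

17.43 dB


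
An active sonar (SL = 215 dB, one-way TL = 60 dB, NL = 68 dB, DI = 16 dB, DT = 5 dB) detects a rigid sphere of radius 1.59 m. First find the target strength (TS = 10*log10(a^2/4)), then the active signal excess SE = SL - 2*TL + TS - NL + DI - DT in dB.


Step 1: TS = 10*log10(1.59^2/4) = -1.99 dB
Step 2: SE = SL - 2*TL + TS - NL + DI - DT = 215 - 2*60 + (-1.99) - 68 + 16 - 5 = 36.01

36.01 dB


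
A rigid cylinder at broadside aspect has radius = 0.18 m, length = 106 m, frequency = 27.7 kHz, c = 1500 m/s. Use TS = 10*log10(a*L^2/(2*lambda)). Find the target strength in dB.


lambda = 1500/27700 = 0.05415 m
TS = 10*log10(0.18*106^2/(2*0.05415)) = 42.71

42.71 dB
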